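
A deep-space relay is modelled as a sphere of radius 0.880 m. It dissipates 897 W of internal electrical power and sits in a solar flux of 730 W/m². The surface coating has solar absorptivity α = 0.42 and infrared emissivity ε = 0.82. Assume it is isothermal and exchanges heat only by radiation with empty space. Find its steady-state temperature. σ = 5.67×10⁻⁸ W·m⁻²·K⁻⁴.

At steady state, absorbed solar power + internal power = radiated power.
Absorbed: α·S·A_cross = 0.42·730·2.433 = 745.9 W (cross-section πr²).
Total input = 745.9 + 897 = 1643 W.
Radiated: εσ·A_surf·T⁴ with A_surf = 4πr² = 9.731 m².
T⁴ = 1643/(0.82·5.67×10⁻⁸·9.731) = 3.631×10⁹ K⁴.

T ≈ 245 K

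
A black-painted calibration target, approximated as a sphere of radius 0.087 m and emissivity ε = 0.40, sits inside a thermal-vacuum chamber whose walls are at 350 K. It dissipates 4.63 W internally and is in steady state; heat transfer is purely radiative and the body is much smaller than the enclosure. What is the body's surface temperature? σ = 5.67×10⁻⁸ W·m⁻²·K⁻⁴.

T ≈ 362 K

For a small grey body in a large enclosure, net radiated power = εσA(T⁴ − T_w⁴).
Steady state: P = εσA(T⁴ − T_w⁴) with A = 4πr² = 0.09511 m².
T⁴ = P/(εσA) + T_w⁴ = 4.63/(0.40·5.67×10⁻⁸·0.09511) + (350)⁴
    = 2.146×10⁹ + 1.501×10¹⁰ = 1.715×10¹⁰ K⁴.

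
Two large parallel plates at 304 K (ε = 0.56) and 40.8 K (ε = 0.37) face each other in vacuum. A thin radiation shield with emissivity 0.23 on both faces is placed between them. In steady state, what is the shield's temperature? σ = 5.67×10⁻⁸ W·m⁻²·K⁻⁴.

T_s ≈ 261 K

In steady state the net flux on the hot side equals that on the cold side.
σ(T₁⁴−T_s⁴)/D₁ = σ(T_s⁴−T₂⁴)/D₂, with D₁ = 1/ε₁+1/ε_s−1 = 5.134, D₂ = 1/ε_s+1/ε₂−1 = 6.051.
Solve for T_s⁴: T_s⁴ = (D₂·T₁⁴ + D₁·T₂⁴)/(D₁+D₂) = 4.622×10⁹ K⁴.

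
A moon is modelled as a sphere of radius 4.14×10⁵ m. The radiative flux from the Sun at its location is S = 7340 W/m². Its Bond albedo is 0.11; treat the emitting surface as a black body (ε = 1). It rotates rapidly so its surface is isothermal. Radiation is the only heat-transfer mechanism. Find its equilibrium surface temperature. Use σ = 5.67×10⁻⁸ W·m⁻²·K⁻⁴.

At equilibrium, absorbed power = emitted power.
Absorbing cross-section = πr² = 5.385×10¹¹ m²; emitting surface = 4πr² = 2.154×10¹² m² (ratio 4).
(1−a)S·A_cross = εσ·A_surf·T⁴  ⇒  T⁴ = (1−a)S/(4σ).
T⁴ = 0.890·7340/(4·5.67×10⁻⁸) = 2.880×10¹⁰ K⁴.
T = (2.880×10¹⁰)^(1/4).

T ≈ 412 K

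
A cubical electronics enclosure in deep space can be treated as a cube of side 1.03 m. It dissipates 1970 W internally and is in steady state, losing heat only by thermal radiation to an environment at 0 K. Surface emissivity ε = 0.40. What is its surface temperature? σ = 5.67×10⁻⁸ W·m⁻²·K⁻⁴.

Steady state: internal power = radiated power, P = εσA T⁴.
Radiating area A = 6L² = 6.365 m².
T⁴ = P/(εσA) = 1970/(0.40·5.67×10⁻⁸·6.365) = 1.365×10¹⁰ K⁴.
T = (1.365×10¹⁰)^(1/4).

T ≈ 342 K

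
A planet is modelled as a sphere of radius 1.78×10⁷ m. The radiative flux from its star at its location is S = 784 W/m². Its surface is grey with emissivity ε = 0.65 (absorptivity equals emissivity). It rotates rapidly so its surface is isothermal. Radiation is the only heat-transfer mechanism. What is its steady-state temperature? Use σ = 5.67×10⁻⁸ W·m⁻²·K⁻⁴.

T ≈ 242 K

At equilibrium, absorbed power = emitted power.
Absorbing cross-section = πr² = 9.954×10¹⁴ m²; emitting surface = 4πr² = 3.982×10¹⁵ m² (ratio 4).
εS·A_cross = εσ·A_surf·T⁴  ⇒  T⁴ = S/(4σ)   (ε cancels).
T⁴ = 784/(4·5.67×10⁻⁸) = 3.457×10⁹ K⁴.
T = (3.457×10⁹)^(1/4).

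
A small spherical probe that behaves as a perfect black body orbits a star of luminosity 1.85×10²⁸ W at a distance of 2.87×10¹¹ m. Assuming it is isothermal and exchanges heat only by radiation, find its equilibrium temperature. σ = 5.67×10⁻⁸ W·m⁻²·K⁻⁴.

First find the stellar flux at distance d: S = L/(4πd²) = 1.85×10²⁸/(4π·(2.87×10¹¹)²) = 17870 W/m².
For an isothermal sphere, absorbed (1−a)S·πr² = emitted σ·4πr²·T⁴, so T⁴ = (1−a)S/(4σ).
T⁴ = 1.00·17870/(4·5.67×10⁻⁸) = 7.881×10¹⁰ K⁴.

T ≈ 530 K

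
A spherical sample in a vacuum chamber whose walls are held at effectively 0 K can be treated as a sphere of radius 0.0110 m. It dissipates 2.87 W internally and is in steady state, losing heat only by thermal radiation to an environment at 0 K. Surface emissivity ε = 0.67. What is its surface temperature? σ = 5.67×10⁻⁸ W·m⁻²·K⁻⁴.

T ≈ 472 K

Steady state: internal power = radiated power, P = εσA T⁴.
Radiating area A = 4πr² = 0.001521 m².
T⁴ = P/(εσA) = 2.87/(0.67·5.67×10⁻⁸·0.001521) = 4.969×10¹⁰ K⁴.
T = (4.969×10¹⁰)^(1/4).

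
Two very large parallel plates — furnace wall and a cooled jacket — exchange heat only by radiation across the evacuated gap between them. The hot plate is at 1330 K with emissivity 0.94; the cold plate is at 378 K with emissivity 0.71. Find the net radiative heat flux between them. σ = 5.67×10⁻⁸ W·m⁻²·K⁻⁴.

q ≈ 1.20×10⁵ W/m²

For two infinite grey parallel plates, q = σ(T₁⁴ − T₂⁴)/(1/ε₁ + 1/ε₂ − 1).
T₁⁴ − T₂⁴ = 3.129×10¹² − 2.042×10¹⁰ = 3.109×10¹² K⁴.
1/ε₁ + 1/ε₂ − 1 = 1.064 + 1.408 − 1 = 1.472.
q = 5.67×10⁻⁸ × 3.109×10¹² / 1.472.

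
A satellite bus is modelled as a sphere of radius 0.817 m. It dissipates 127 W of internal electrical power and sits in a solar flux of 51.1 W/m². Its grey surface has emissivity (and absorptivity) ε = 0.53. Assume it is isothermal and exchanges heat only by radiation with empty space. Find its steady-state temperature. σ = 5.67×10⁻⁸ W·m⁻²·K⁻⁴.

T ≈ 164 K

At steady state, absorbed solar power + internal power = radiated power.
Absorbed: α·S·A_cross = 0.53·51.1·2.097 = 56.79 W (cross-section πr²).
Total input = 56.79 + 127 = 183.8 W.
Radiated: εσ·A_surf·T⁴ with A_surf = 4πr² = 8.388 m².
T⁴ = 183.8/(0.53·5.67×10⁻⁸·8.388) = 7.291×10⁸ K⁴.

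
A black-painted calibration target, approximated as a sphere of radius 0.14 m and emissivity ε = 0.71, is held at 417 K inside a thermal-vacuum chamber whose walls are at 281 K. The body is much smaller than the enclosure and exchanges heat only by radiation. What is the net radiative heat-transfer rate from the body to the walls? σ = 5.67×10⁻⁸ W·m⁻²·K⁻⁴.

P_net ≈ 238 W

For a small grey body in a large enclosure: P_net = εσA(T_body⁴ − T_wall⁴).
A = 4πr² = 0.2463 m²; T_body⁴ − T_wall⁴ = 3.024×10¹⁰ − 6.235×10⁹ = 2.400×10¹⁰ K⁴.
|P_net| = 0.71·5.67×10⁻⁸·0.2463·2.400×10¹⁰.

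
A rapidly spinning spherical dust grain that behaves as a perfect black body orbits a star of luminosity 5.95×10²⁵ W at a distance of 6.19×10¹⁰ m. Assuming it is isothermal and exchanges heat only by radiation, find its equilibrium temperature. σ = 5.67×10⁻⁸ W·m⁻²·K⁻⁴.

First find the stellar flux at distance d: S = L/(4πd²) = 5.95×10²⁵/(4π·(6.19×10¹⁰)²) = 1236 W/m².
For an isothermal sphere, absorbed (1−a)S·πr² = emitted σ·4πr²·T⁴, so T⁴ = (1−a)S/(4σ).
T⁴ = 1.00·1236/(4·5.67×10⁻⁸) = 5.449×10⁹ K⁴.

T ≈ 272 K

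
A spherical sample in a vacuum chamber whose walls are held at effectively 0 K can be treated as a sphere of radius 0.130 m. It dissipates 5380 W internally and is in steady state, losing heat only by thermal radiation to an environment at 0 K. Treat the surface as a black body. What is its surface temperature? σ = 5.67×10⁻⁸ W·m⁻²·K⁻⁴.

T ≈ 818 K

Steady state: internal power = radiated power, P = εσA T⁴.
Radiating area A = 4πr² = 0.2124 m².
T⁴ = P/(εσA) = 5380/(1.0·5.67×10⁻⁸·0.2124) = 4.468×10¹¹ K⁴.
T = (4.468×10¹¹)^(1/4).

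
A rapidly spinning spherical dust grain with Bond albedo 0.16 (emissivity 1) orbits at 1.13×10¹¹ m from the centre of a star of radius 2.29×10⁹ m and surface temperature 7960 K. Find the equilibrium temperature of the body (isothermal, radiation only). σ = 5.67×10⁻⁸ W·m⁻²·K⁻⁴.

The star's surface emits σT_*⁴; at distance d the flux is S = σT_*⁴(R_*/d)².
S = 5.67×10⁻⁸·(7960)⁴·(2.29×10⁹/1.13×10¹¹)² = 93490 W/m².
For an isothermal sphere T⁴ = (1−a)S/(4σ) = 3.462×10¹¹ K⁴.

T ≈ 767 K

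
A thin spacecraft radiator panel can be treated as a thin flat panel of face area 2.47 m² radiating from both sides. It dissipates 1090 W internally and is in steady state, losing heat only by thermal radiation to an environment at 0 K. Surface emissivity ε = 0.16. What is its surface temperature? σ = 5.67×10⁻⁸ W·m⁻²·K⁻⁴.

Steady state: internal power = radiated power, P = εσA T⁴.
Radiating area A = 2·2.47 = 4.940 m².
T⁴ = P/(εσA) = 1090/(0.16·5.67×10⁻⁸·4.940) = 2.432×10¹⁰ K⁴.
T = (2.432×10¹⁰)^(1/4).

T ≈ 395 K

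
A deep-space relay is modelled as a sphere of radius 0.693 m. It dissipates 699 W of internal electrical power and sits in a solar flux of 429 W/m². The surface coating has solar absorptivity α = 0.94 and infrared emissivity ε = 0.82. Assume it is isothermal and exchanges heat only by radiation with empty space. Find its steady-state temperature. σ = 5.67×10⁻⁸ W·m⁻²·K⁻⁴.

At steady state, absorbed solar power + internal power = radiated power.
Absorbed: α·S·A_cross = 0.94·429·1.509 = 608.4 W (cross-section πr²).
Total input = 608.4 + 699 = 1307 W.
Radiated: εσ·A_surf·T⁴ with A_surf = 4πr² = 6.035 m².
T⁴ = 1307/(0.82·5.67×10⁻⁸·6.035) = 4.660×10⁹ K⁴.

T ≈ 261 K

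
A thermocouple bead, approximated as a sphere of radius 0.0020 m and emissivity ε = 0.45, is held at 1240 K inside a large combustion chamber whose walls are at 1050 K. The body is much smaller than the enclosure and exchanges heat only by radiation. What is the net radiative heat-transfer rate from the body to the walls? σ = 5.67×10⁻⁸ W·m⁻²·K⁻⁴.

For a small grey body in a large enclosure: P_net = εσA(T_body⁴ − T_wall⁴).
A = 4πr² = 5.027×10⁻⁵ m²; T_body⁴ − T_wall⁴ = 2.364×10¹² − 1.216×10¹² = 1.149×10¹² K⁴.
|P_net| = 0.45·5.67×10⁻⁸·5.027×10⁻⁵·1.149×10¹².

P_net ≈ 1.47 W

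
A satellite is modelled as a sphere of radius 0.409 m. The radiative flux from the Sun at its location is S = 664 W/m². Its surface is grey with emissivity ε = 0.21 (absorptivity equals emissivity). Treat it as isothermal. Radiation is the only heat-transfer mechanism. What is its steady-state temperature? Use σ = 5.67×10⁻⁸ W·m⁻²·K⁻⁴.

At equilibrium, absorbed power = emitted power.
Absorbing cross-section = πr² = 0.5255 m²; emitting surface = 4πr² = 2.102 m² (ratio 4).
εS·A_cross = εσ·A_surf·T⁴  ⇒  T⁴ = S/(4σ)   (ε cancels).
T⁴ = 664/(4·5.67×10⁻⁸) = 2.928×10⁹ K⁴.
T = (2.928×10⁹)^(1/4).

T ≈ 233 K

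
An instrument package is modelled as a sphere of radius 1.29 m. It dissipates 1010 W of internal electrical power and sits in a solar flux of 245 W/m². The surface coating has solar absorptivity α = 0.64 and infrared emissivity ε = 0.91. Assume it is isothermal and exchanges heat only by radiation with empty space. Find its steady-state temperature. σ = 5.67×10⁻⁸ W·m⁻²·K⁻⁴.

At steady state, absorbed solar power + internal power = radiated power.
Absorbed: α·S·A_cross = 0.64·245·5.228 = 819.7 W (cross-section πr²).
Total input = 819.7 + 1010 = 1830 W.
Radiated: εσ·A_surf·T⁴ with A_surf = 4πr² = 20.91 m².
T⁴ = 1830/(0.91·5.67×10⁻⁸·20.91) = 1.696×10⁹ K⁴.

T ≈ 203 K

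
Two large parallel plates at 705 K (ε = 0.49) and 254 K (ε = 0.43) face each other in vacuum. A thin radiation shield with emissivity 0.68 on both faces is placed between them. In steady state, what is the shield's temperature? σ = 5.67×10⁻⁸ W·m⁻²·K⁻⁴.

In steady state the net flux on the hot side equals that on the cold side.
σ(T₁⁴−T_s⁴)/D₁ = σ(T_s⁴−T₂⁴)/D₂, with D₁ = 1/ε₁+1/ε_s−1 = 2.511, D₂ = 1/ε_s+1/ε₂−1 = 2.796.
Solve for T_s⁴: T_s⁴ = (D₂·T₁⁴ + D₁·T₂⁴)/(D₁+D₂) = 1.321×10¹¹ K⁴.

T_s ≈ 603 K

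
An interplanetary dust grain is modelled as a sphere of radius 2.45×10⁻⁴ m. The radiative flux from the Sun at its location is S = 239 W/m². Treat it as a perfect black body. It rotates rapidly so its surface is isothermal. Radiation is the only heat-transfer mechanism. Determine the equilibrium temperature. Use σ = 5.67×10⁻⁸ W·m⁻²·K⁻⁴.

At equilibrium, absorbed power = emitted power.
Absorbing cross-section = πr² = 1.886×10⁻⁷ m²; emitting surface = 4πr² = 7.543×10⁻⁷ m² (ratio 4).
S·A_cross = εσ·A_surf·T⁴  ⇒  T⁴ = S/(4σ).
T⁴ = 1.00·239/(4·5.67×10⁻⁸) = 1.054×10⁹ K⁴.
T = (1.054×10⁹)^(1/4).

T ≈ 180 K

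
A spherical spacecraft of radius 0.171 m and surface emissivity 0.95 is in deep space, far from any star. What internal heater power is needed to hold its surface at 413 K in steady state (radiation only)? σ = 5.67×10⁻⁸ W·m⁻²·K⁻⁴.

P = εσ·4πr²·T⁴.
4πr² = 0.3675 m²; T⁴ = 2.909×10¹⁰ K⁴.
P = 0.95·5.67×10⁻⁸·0.3675·2.909×10¹⁰.

P ≈ 576 W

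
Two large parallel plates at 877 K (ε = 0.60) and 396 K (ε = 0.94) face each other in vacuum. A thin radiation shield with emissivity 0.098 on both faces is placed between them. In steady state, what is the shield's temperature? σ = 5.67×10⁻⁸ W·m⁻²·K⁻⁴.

In steady state the net flux on the hot side equals that on the cold side.
σ(T₁⁴−T_s⁴)/D₁ = σ(T_s⁴−T₂⁴)/D₂, with D₁ = 1/ε₁+1/ε_s−1 = 10.87, D₂ = 1/ε_s+1/ε₂−1 = 10.27.
Solve for T_s⁴: T_s⁴ = (D₂·T₁⁴ + D₁·T₂⁴)/(D₁+D₂) = 3.000×10¹¹ K⁴.

T_s ≈ 740 K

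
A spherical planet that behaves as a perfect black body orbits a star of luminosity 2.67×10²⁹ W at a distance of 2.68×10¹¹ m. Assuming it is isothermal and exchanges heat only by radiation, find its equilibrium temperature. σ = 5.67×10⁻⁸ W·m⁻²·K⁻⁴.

First find the stellar flux at distance d: S = L/(4πd²) = 2.67×10²⁹/(4π·(2.68×10¹¹)²) = 2.958×10⁵ W/m².
For an isothermal sphere, absorbed (1−a)S·πr² = emitted σ·4πr²·T⁴, so T⁴ = (1−a)S/(4σ).
T⁴ = 1.00·2.958×10⁵/(4·5.67×10⁻⁸) = 1.304×10¹² K⁴.

T ≈ 1070 K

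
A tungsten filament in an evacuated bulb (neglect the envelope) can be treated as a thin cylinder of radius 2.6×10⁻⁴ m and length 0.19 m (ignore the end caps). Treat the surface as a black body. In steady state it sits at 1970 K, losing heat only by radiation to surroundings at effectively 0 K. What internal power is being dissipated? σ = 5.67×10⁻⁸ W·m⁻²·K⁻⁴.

P ≈ 265 W

Steady state: P = εσA T⁴.
A = 2πrL = 3.104×10⁻⁴ m²; T⁴ = (1970)⁴ = 1.506×10¹³ K⁴.
P = 1.0 × 5.67×10⁻⁸ × 3.104×10⁻⁴ × 1.506×10¹³.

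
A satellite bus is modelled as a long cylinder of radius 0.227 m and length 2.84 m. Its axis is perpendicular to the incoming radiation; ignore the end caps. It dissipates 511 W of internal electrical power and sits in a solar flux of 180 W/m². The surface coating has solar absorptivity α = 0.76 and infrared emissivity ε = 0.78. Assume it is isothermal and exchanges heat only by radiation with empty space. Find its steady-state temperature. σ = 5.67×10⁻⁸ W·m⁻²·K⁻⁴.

At steady state, absorbed solar power + internal power = radiated power.
Absorbed: α·S·A_cross = 0.76·180·1.289 = 176.4 W (cross-section 2rL).
Total input = 176.4 + 511 = 687.4 W.
Radiated: εσ·A_surf·T⁴ with A_surf = 2πrL = 4.051 m².
T⁴ = 687.4/(0.78·5.67×10⁻⁸·4.051) = 3.837×10⁹ K⁴.

T ≈ 249 K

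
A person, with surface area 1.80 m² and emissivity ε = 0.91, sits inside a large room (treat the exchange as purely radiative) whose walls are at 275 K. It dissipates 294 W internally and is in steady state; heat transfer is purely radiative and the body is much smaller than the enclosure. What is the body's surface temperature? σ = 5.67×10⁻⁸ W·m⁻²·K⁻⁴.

T ≈ 307 K

For a small grey body in a large enclosure, net radiated power = εσA(T⁴ − T_w⁴).
Steady state: P = εσA(T⁴ − T_w⁴) with A = 1.80 m².
T⁴ = P/(εσA) + T_w⁴ = 294/(0.91·5.67×10⁻⁸·1.800) + (275)⁴
    = 3.166×10⁹ + 5.719×10⁹ = 8.885×10⁹ K⁴.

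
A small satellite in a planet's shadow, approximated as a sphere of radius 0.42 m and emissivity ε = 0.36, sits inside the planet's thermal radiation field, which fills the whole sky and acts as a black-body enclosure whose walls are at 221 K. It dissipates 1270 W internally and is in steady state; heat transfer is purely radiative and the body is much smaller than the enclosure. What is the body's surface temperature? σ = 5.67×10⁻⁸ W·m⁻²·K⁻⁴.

For a small grey body in a large enclosure, net radiated power = εσA(T⁴ − T_w⁴).
Steady state: P = εσA(T⁴ − T_w⁴) with A = 4πr² = 2.217 m².
T⁴ = P/(εσA) + T_w⁴ = 1270/(0.36·5.67×10⁻⁸·2.217) + (221)⁴
    = 2.807×10¹⁰ + 2.385×10⁹ = 3.045×10¹⁰ K⁴.

T ≈ 418 K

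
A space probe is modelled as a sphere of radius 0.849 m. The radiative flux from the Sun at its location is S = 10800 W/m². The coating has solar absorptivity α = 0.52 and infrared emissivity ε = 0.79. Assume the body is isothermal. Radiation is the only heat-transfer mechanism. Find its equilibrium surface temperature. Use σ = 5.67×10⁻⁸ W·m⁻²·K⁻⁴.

T ≈ 421 K

At equilibrium, absorbed power = emitted power.
Absorbing cross-section = πr² = 2.264 m²; emitting surface = 4πr² = 9.058 m² (ratio 4).
αS·A_cross = εσ·A_surf·T⁴  ⇒  T⁴ = αS/(ε·4σ).
T⁴ = 0.520·10800/(0.79·4·5.67×10⁻⁸) = 3.134×10¹⁰ K⁴.
T = (3.134×10¹⁰)^(1/4).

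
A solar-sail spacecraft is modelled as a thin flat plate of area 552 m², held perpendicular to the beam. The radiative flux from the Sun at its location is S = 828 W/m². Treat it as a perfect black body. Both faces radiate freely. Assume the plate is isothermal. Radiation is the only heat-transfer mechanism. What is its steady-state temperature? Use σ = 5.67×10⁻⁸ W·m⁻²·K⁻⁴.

T ≈ 292 K

At equilibrium, absorbed power = emitted power.
Absorbing cross-section = A = 552.0 m²; emitting surface = 2A = 1104 m² (ratio 2).
S·A_cross = εσ·A_surf·T⁴  ⇒  T⁴ = S/(2σ).
T⁴ = 1.00·828/(2·5.67×10⁻⁸) = 7.302×10⁹ K⁴.
T = (7.302×10⁹)^(1/4).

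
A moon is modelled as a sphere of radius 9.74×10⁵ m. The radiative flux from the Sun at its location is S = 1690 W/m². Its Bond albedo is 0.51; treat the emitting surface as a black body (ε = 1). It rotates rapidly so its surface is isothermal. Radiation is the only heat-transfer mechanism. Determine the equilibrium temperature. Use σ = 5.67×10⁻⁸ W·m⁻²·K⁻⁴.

T ≈ 246 K

At equilibrium, absorbed power = emitted power.
Absorbing cross-section = πr² = 2.980×10¹² m²; emitting surface = 4πr² = 1.192×10¹³ m² (ratio 4).
(1−a)S·A_cross = εσ·A_surf·T⁴  ⇒  T⁴ = (1−a)S/(4σ).
T⁴ = 0.490·1690/(4·5.67×10⁻⁸) = 3.651×10⁹ K⁴.
T = (3.651×10⁹)^(1/4).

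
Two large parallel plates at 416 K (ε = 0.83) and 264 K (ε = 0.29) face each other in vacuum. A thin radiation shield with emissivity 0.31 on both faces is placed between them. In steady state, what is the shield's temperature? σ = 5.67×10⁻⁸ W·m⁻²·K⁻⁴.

In steady state the net flux on the hot side equals that on the cold side.
σ(T₁⁴−T_s⁴)/D₁ = σ(T_s⁴−T₂⁴)/D₂, with D₁ = 1/ε₁+1/ε_s−1 = 3.431, D₂ = 1/ε_s+1/ε₂−1 = 5.674.
Solve for T_s⁴: T_s⁴ = (D₂·T₁⁴ + D₁·T₂⁴)/(D₁+D₂) = 2.049×10¹⁰ K⁴.

T_s ≈ 378 K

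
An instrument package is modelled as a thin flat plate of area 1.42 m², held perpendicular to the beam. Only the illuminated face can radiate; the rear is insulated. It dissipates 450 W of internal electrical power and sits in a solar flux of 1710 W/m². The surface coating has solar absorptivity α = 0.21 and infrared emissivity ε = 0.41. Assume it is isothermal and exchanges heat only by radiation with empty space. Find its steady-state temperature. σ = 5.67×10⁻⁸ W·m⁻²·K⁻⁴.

At steady state, absorbed solar power + internal power = radiated power.
Absorbed: α·S·A_cross = 0.21·1710·1.420 = 509.9 W (cross-section A).
Total input = 509.9 + 450 = 959.9 W.
Radiated: εσ·A_surf·T⁴ with A_surf = A = 1.420 m².
T⁴ = 959.9/(0.41·5.67×10⁻⁸·1.420) = 2.908×10¹⁰ K⁴.

T ≈ 413 K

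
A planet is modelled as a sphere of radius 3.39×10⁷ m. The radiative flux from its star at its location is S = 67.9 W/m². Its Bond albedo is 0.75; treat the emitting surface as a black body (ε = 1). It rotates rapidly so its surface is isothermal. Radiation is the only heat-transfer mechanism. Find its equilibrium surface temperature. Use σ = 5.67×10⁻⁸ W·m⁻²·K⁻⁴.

T ≈ 93.0 K

At equilibrium, absorbed power = emitted power.
Absorbing cross-section = πr² = 3.610×10¹⁵ m²; emitting surface = 4πr² = 1.444×10¹⁶ m² (ratio 4).
(1−a)S·A_cross = εσ·A_surf·T⁴  ⇒  T⁴ = (1−a)S/(4σ).
T⁴ = 0.250·67.9/(4·5.67×10⁻⁸) = 7.485×10⁷ K⁴.
T = (7.485×10⁷)^(1/4).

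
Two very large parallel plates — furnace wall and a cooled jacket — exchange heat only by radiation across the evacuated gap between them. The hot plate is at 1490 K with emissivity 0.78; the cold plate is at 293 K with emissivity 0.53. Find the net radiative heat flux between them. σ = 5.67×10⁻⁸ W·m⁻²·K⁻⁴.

q ≈ 1.29×10⁵ W/m²

For two infinite grey parallel plates, q = σ(T₁⁴ − T₂⁴)/(1/ε₁ + 1/ε₂ − 1).
T₁⁴ − T₂⁴ = 4.929×10¹² − 7.370×10⁹ = 4.921×10¹² K⁴.
1/ε₁ + 1/ε₂ − 1 = 1.282 + 1.887 − 1 = 2.169.
q = 5.67×10⁻⁸ × 4.921×10¹² / 2.169.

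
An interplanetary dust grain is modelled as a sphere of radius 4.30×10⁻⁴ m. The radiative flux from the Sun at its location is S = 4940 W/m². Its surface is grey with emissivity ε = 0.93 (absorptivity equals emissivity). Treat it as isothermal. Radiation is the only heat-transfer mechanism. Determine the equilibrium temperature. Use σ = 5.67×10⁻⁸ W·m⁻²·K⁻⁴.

T ≈ 384 K

At equilibrium, absorbed power = emitted power.
Absorbing cross-section = πr² = 5.809×10⁻⁷ m²; emitting surface = 4πr² = 2.324×10⁻⁶ m² (ratio 4).
εS·A_cross = εσ·A_surf·T⁴  ⇒  T⁴ = S/(4σ)   (ε cancels).
T⁴ = 4940/(4·5.67×10⁻⁸) = 2.178×10¹⁰ K⁴.
T = (2.178×10¹⁰)^(1/4).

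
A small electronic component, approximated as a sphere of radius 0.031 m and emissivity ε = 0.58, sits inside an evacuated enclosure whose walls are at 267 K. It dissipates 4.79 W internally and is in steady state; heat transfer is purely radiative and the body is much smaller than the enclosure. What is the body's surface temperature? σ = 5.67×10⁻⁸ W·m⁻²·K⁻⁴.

T ≈ 362 K

For a small grey body in a large enclosure, net radiated power = εσA(T⁴ − T_w⁴).
Steady state: P = εσA(T⁴ − T_w⁴) with A = 4πr² = 0.01208 m².
T⁴ = P/(εσA) + T_w⁴ = 4.79/(0.58·5.67×10⁻⁸·0.01208) + (267)⁴
    = 1.206×10¹⁰ + 5.082×10⁹ = 1.714×10¹⁰ K⁴.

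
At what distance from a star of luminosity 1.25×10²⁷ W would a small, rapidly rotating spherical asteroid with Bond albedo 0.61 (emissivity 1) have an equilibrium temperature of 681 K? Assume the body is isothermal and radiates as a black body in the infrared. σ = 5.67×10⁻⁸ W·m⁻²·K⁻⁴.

d ≈ 2.82×10¹⁰ m

For an isothermal black-emitting sphere, (1−a)S·πr² = σ·4πr²·T⁴ ⇒ S = 4σT⁴/(1−a).
S = 4·5.67×10⁻⁸·(681)⁴/0.390 = 1.251×10⁵ W/m².
Flux falls as S = L/(4πd²), so d = √(L/(4πS)) = √(1.25×10²⁷/(4π·1.251×10⁵)).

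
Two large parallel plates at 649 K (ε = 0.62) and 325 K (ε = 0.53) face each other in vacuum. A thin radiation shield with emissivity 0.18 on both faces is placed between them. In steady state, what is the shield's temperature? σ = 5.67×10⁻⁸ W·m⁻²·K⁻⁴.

In steady state the net flux on the hot side equals that on the cold side.
σ(T₁⁴−T_s⁴)/D₁ = σ(T_s⁴−T₂⁴)/D₂, with D₁ = 1/ε₁+1/ε_s−1 = 6.168, D₂ = 1/ε_s+1/ε₂−1 = 6.442.
Solve for T_s⁴: T_s⁴ = (D₂·T₁⁴ + D₁·T₂⁴)/(D₁+D₂) = 9.609×10¹⁰ K⁴.

T_s ≈ 557 K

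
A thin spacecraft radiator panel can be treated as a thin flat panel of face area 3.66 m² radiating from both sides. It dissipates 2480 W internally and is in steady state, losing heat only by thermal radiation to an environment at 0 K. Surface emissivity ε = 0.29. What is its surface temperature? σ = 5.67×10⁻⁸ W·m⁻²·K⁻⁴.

T ≈ 379 K

Steady state: internal power = radiated power, P = εσA T⁴.
Radiating area A = 2·3.66 = 7.320 m².
T⁴ = P/(εσA) = 2480/(0.29·5.67×10⁻⁸·7.320) = 2.060×10¹⁰ K⁴.
T = (2.060×10¹⁰)^(1/4).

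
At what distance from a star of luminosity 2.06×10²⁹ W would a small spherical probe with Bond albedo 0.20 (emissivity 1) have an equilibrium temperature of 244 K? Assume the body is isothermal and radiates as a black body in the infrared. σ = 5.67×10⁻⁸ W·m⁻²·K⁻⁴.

d ≈ 4.04×10¹² m

For an isothermal black-emitting sphere, (1−a)S·πr² = σ·4πr²·T⁴ ⇒ S = 4σT⁴/(1−a).
S = 4·5.67×10⁻⁸·(244)⁴/0.800 = 1005 W/m².
Flux falls as S = L/(4πd²), so d = √(L/(4πS)) = √(2.06×10²⁹/(4π·1005)).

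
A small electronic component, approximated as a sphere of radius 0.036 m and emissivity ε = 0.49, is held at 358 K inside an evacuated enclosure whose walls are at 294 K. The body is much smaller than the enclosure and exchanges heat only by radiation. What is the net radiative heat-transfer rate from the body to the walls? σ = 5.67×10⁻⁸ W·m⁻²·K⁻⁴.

For a small grey body in a large enclosure: P_net = εσA(T_body⁴ − T_wall⁴).
A = 4πr² = 0.01629 m²; T_body⁴ − T_wall⁴ = 1.643×10¹⁰ − 7.471×10⁹ = 8.955×10⁹ K⁴.
|P_net| = 0.49·5.67×10⁻⁸·0.01629·8.955×10⁹.

P_net ≈ 4.05 W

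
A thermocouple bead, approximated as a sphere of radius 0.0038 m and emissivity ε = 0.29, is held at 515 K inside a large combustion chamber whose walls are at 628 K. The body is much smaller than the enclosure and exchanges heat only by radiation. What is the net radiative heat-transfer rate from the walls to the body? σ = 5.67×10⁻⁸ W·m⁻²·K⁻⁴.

P_net ≈ 0.254 W

For a small grey body in a large enclosure: P_net = εσA(T_body⁴ − T_wall⁴).
A = 4πr² = 1.815×10⁻⁴ m²; T_body⁴ − T_wall⁴ = 7.034×10¹⁰ − 1.555×10¹¹ = -8.519×10¹⁰ K⁴.
|P_net| = 0.29·5.67×10⁻⁸·1.815×10⁻⁴·8.519×10¹⁰.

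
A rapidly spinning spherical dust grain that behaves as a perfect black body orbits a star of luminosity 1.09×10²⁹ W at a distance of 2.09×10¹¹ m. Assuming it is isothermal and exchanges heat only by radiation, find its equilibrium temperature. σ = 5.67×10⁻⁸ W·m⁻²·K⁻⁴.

T ≈ 967 K

First find the stellar flux at distance d: S = L/(4πd²) = 1.09×10²⁹/(4π·(2.09×10¹¹)²) = 1.986×10⁵ W/m².
For an isothermal sphere, absorbed (1−a)S·πr² = emitted σ·4πr²·T⁴, so T⁴ = (1−a)S/(4σ).
T⁴ = 1.00·1.986×10⁵/(4·5.67×10⁻⁸) = 8.756×10¹¹ K⁴.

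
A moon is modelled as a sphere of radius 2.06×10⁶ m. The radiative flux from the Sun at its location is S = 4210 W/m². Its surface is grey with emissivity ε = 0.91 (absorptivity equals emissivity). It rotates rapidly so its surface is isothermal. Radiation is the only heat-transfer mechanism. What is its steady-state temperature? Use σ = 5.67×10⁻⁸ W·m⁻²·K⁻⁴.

At equilibrium, absorbed power = emitted power.
Absorbing cross-section = πr² = 1.333×10¹³ m²; emitting surface = 4πr² = 5.333×10¹³ m² (ratio 4).
εS·A_cross = εσ·A_surf·T⁴  ⇒  T⁴ = S/(4σ)   (ε cancels).
T⁴ = 4210/(4·5.67×10⁻⁸) = 1.856×10¹⁰ K⁴.
T = (1.856×10¹⁰)^(1/4).

T ≈ 369 K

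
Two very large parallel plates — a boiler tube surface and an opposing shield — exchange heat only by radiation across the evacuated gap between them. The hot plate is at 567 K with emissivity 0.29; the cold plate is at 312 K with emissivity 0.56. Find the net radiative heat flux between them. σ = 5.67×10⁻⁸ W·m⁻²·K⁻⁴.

q ≈ 1260 W/m²

For two infinite grey parallel plates, q = σ(T₁⁴ − T₂⁴)/(1/ε₁ + 1/ε₂ − 1).
T₁⁴ − T₂⁴ = 1.034×10¹¹ − 9.476×10⁹ = 9.388×10¹⁰ K⁴.
1/ε₁ + 1/ε₂ − 1 = 3.448 + 1.786 − 1 = 4.234.
q = 5.67×10⁻⁸ × 9.388×10¹⁰ / 4.234.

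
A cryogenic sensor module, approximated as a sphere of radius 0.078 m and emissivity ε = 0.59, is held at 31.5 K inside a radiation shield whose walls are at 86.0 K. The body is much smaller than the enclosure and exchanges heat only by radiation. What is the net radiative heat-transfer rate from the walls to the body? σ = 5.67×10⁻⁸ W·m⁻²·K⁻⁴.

For a small grey body in a large enclosure: P_net = εσA(T_body⁴ − T_wall⁴).
A = 4πr² = 0.07645 m²; T_body⁴ − T_wall⁴ = 9.846×10⁵ − 5.470×10⁷ = -5.372×10⁷ K⁴.
|P_net| = 0.59·5.67×10⁻⁸·0.07645·5.372×10⁷.

P_net ≈ 0.137 W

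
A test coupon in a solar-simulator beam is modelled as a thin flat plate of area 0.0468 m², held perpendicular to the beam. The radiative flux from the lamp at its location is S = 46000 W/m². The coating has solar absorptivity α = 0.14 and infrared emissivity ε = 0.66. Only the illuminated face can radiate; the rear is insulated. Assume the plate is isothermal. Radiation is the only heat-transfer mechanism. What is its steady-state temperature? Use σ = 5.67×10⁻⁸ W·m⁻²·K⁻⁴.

At equilibrium, absorbed power = emitted power.
Absorbing cross-section = A = 0.04680 m²; emitting surface = A = 0.04680 m² (ratio 1).
αS·A_cross = εσ·A_surf·T⁴  ⇒  T⁴ = αS/(ε·1σ).
T⁴ = 0.140·46000/(0.66·1·5.67×10⁻⁸) = 1.721×10¹¹ K⁴.
T = (1.721×10¹¹)^(1/4).

T ≈ 644 K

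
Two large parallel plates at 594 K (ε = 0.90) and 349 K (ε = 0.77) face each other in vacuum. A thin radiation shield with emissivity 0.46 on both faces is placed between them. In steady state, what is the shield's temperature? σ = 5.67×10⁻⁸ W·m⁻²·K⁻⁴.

T_s ≈ 518 K

In steady state the net flux on the hot side equals that on the cold side.
σ(T₁⁴−T_s⁴)/D₁ = σ(T_s⁴−T₂⁴)/D₂, with D₁ = 1/ε₁+1/ε_s−1 = 2.285, D₂ = 1/ε_s+1/ε₂−1 = 2.473.
Solve for T_s⁴: T_s⁴ = (D₂·T₁⁴ + D₁·T₂⁴)/(D₁+D₂) = 7.183×10¹⁰ K⁴.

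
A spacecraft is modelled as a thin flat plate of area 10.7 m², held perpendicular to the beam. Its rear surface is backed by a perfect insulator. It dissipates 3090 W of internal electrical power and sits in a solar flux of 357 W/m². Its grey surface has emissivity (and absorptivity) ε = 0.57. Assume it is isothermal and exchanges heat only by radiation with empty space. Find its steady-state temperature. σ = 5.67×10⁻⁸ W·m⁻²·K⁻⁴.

T ≈ 351 K

At steady state, absorbed solar power + internal power = radiated power.
Absorbed: α·S·A_cross = 0.57·357·10.70 = 2177 W (cross-section A).
Total input = 2177 + 3090 = 5267 W.
Radiated: εσ·A_surf·T⁴ with A_surf = A = 10.70 m².
T⁴ = 5267/(0.57·5.67×10⁻⁸·10.70) = 1.523×10¹⁰ K⁴.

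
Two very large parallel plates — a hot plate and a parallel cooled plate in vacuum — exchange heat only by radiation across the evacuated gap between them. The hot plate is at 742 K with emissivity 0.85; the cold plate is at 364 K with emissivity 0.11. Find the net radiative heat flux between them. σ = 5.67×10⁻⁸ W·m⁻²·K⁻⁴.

q ≈ 1750 W/m²

For two infinite grey parallel plates, q = σ(T₁⁴ − T₂⁴)/(1/ε₁ + 1/ε₂ − 1).
T₁⁴ − T₂⁴ = 3.031×10¹¹ − 1.756×10¹⁰ = 2.856×10¹¹ K⁴.
1/ε₁ + 1/ε₂ − 1 = 1.176 + 9.091 − 1 = 9.267.
q = 5.67×10⁻⁸ × 2.856×10¹¹ / 9.267.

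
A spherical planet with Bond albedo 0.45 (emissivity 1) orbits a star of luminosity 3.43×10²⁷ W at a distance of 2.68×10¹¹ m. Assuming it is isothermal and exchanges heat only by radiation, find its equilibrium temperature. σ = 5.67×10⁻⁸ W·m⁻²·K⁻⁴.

First find the stellar flux at distance d: S = L/(4πd²) = 3.43×10²⁷/(4π·(2.68×10¹¹)²) = 3800 W/m².
For an isothermal sphere, absorbed (1−a)S·πr² = emitted σ·4πr²·T⁴, so T⁴ = (1−a)S/(4σ).
T⁴ = 0.550·3800/(4·5.67×10⁻⁸) = 9.216×10⁹ K⁴.

T ≈ 310 K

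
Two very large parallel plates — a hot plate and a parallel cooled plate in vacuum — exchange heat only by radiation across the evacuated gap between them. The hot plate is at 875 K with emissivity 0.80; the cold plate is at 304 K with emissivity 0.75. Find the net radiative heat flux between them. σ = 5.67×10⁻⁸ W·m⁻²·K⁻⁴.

For two infinite grey parallel plates, q = σ(T₁⁴ − T₂⁴)/(1/ε₁ + 1/ε₂ − 1).
T₁⁴ − T₂⁴ = 5.862×10¹¹ − 8.541×10⁹ = 5.776×10¹¹ K⁴.
1/ε₁ + 1/ε₂ − 1 = 1.250 + 1.333 − 1 = 1.583.
q = 5.67×10⁻⁸ × 5.776×10¹¹ / 1.583.

q ≈ 20700 W/m²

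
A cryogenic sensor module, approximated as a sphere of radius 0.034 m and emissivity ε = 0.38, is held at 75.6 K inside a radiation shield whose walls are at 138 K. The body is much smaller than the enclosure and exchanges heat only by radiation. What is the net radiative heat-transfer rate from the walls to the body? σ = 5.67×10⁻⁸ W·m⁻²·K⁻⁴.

P_net ≈ 0.103 W

For a small grey body in a large enclosure: P_net = εσA(T_body⁴ − T_wall⁴).
A = 4πr² = 0.01453 m²; T_body⁴ − T_wall⁴ = 3.267×10⁷ − 3.627×10⁸ = -3.300×10⁸ K⁴.
|P_net| = 0.38·5.67×10⁻⁸·0.01453·3.300×10⁸.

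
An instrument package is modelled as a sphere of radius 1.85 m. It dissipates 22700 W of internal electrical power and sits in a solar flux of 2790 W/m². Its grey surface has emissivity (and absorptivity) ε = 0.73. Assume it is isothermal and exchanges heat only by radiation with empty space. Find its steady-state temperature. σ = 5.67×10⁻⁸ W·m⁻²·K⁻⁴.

T ≈ 398 K

At steady state, absorbed solar power + internal power = radiated power.
Absorbed: α·S·A_cross = 0.73·2790·10.75 = 21900 W (cross-section πr²).
Total input = 21900 + 22700 = 44600 W.
Radiated: εσ·A_surf·T⁴ with A_surf = 4πr² = 43.01 m².
T⁴ = 44600/(0.73·5.67×10⁻⁸·43.01) = 2.505×10¹⁰ K⁴.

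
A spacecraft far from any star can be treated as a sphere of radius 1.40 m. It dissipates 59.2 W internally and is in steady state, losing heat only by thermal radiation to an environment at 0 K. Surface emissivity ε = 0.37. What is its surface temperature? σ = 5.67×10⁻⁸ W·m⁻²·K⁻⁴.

T ≈ 103 K

Steady state: internal power = radiated power, P = εσA T⁴.
Radiating area A = 4πr² = 24.63 m².
T⁴ = P/(εσA) = 59.2/(0.37·5.67×10⁻⁸·24.63) = 1.146×10⁸ K⁴.
T = (1.146×10⁸)^(1/4).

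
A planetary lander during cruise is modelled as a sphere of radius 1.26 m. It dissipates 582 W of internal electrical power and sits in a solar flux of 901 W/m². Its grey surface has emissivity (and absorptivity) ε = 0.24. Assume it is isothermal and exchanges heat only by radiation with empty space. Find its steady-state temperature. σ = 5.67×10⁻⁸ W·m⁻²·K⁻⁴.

At steady state, absorbed solar power + internal power = radiated power.
Absorbed: α·S·A_cross = 0.24·901·4.988 = 1079 W (cross-section πr²).
Total input = 1079 + 582 = 1661 W.
Radiated: εσ·A_surf·T⁴ with A_surf = 4πr² = 19.95 m².
T⁴ = 1661/(0.24·5.67×10⁻⁸·19.95) = 6.116×10⁹ K⁴.

T ≈ 280 K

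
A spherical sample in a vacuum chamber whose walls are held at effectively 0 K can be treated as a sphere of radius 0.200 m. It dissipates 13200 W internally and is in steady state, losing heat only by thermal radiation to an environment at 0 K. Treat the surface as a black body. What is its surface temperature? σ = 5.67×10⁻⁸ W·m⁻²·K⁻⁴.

Steady state: internal power = radiated power, P = εσA T⁴.
Radiating area A = 4πr² = 0.5027 m².
T⁴ = P/(εσA) = 13200/(1.0·5.67×10⁻⁸·0.5027) = 4.631×10¹¹ K⁴.
T = (4.631×10¹¹)^(1/4).

T ≈ 825 K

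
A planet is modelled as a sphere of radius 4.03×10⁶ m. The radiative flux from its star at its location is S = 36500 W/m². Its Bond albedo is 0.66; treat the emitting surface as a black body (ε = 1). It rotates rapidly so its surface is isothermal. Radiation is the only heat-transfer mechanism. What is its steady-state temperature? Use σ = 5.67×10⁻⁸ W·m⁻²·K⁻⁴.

At equilibrium, absorbed power = emitted power.
Absorbing cross-section = πr² = 5.102×10¹³ m²; emitting surface = 4πr² = 2.041×10¹⁴ m² (ratio 4).
(1−a)S·A_cross = εσ·A_surf·T⁴  ⇒  T⁴ = (1−a)S/(4σ).
T⁴ = 0.340·36500/(4·5.67×10⁻⁸) = 5.472×10¹⁰ K⁴.
T = (5.472×10¹⁰)^(1/4).

T ≈ 484 K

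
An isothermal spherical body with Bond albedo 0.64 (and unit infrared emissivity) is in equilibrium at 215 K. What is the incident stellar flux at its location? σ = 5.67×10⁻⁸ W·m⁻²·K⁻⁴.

S ≈ 1350 W/m²

(1−a)S·πr² = σ·4πr²·T⁴ ⇒ S = 4σT⁴/(1−a).
S = 4·5.67×10⁻⁸·2.137×10⁹/0.360.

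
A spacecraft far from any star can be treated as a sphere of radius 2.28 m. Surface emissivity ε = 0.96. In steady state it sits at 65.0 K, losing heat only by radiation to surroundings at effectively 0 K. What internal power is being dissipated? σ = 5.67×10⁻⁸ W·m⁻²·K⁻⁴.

Steady state: P = εσA T⁴.
A = 4πr² = 65.33 m²; T⁴ = (65.0)⁴ = 1.785×10⁷ K⁴.
P = 0.96 × 5.67×10⁻⁸ × 65.33 × 1.785×10⁷.

P ≈ 63.5 W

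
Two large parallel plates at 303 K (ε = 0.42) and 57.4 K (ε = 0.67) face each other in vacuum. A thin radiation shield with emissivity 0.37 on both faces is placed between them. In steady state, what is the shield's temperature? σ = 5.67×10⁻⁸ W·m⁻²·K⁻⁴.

T_s ≈ 247 K

In steady state the net flux on the hot side equals that on the cold side.
σ(T₁⁴−T_s⁴)/D₁ = σ(T_s⁴−T₂⁴)/D₂, with D₁ = 1/ε₁+1/ε_s−1 = 4.084, D₂ = 1/ε_s+1/ε₂−1 = 3.195.
Solve for T_s⁴: T_s⁴ = (D₂·T₁⁴ + D₁·T₂⁴)/(D₁+D₂) = 3.706×10⁹ K⁴.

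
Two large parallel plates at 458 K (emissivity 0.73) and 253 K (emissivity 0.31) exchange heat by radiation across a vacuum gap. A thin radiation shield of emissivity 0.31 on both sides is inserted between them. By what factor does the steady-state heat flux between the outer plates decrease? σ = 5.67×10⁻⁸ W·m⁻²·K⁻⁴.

factor ≈ 2.52

Without shield: q₀ = σΔ(T⁴)/(1/ε₁+1/ε₂−1) with denominator 3.596.
With shield the two gaps are in series; the resistances add: (1/ε₁+1/ε_s−1)+(1/ε_s+1/ε₂−1) = 3.596+5.452 = 9.047.
Heat-flux ratio q₀/q = 9.047/3.596.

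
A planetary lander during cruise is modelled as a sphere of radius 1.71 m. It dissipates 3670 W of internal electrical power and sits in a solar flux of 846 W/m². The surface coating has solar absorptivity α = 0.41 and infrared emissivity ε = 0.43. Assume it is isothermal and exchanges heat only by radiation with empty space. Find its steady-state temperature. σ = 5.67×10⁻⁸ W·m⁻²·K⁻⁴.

T ≈ 296 K

At steady state, absorbed solar power + internal power = radiated power.
Absorbed: α·S·A_cross = 0.41·846·9.186 = 3186 W (cross-section πr²).
Total input = 3186 + 3670 = 6856 W.
Radiated: εσ·A_surf·T⁴ with A_surf = 4πr² = 36.75 m².
T⁴ = 6856/(0.43·5.67×10⁻⁸·36.75) = 7.653×10⁹ K⁴.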